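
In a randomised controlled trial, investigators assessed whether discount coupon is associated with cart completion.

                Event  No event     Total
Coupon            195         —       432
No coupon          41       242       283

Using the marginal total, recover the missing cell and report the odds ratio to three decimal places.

The missing cell is in the exposed row: 432 − 195 = 237.
So a = 195, b = 237, c = 41, d = 242.
OR = (a·d)/(b·c) = (195 × 242) / (237 × 41) = 47190 / 9717 = 4.85644

4.856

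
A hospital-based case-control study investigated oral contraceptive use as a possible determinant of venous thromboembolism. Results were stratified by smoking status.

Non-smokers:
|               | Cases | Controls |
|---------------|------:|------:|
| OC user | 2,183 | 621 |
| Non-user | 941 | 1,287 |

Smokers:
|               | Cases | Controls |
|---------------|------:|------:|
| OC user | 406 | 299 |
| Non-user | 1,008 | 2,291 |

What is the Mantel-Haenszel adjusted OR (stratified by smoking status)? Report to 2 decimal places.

OR_MH = Σ(aᵢdᵢ/nᵢ) / Σ(bᵢcᵢ/nᵢ), where nᵢ is the stratum total.
Stratum 1 (Non-smokers): n = 5032; a·d/n = 2183·1287/5032 = 558.3309; b·c/n = 621·941/5032 = 116.1290
Stratum 2 (Smokers): n = 4004; a·d/n = 406·2291/4004 = 232.3042; b·c/n = 299·1008/4004 = 75.2727
OR_MH = (558.3309 + 232.3042) / (116.1290 + 75.2727) = 790.6351 / 191.4017 = 4.13076

4.13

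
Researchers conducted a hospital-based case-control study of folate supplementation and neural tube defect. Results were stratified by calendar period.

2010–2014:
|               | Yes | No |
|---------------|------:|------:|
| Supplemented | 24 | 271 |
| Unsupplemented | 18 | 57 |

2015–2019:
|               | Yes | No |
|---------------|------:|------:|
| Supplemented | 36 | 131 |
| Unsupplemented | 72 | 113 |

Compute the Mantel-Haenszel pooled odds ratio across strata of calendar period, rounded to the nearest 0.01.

0.38

OR_MH = Σ(aᵢdᵢ/nᵢ) / Σ(bᵢcᵢ/nᵢ), where nᵢ is the stratum total.
Stratum 1 (2010–2014): n = 370; a·d/n = 24·57/370 = 3.6973; b·c/n = 271·18/370 = 13.1838
Stratum 2 (2015–2019): n = 352; a·d/n = 36·113/352 = 11.5568; b·c/n = 131·72/352 = 26.7955
OR_MH = (3.6973 + 11.5568) / (13.1838 + 26.7955) = 15.2541 / 39.9792 = 0.38155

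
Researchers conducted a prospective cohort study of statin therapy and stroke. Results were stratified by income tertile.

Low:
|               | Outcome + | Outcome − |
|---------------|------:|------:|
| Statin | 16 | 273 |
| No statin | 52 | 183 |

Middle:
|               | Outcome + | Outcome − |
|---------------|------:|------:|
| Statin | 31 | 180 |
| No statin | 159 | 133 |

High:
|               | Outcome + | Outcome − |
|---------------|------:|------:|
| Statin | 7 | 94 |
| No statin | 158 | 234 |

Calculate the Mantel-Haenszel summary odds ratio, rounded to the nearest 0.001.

OR_MH = Σ(aᵢdᵢ/nᵢ) / Σ(bᵢcᵢ/nᵢ), where nᵢ is the stratum total.
Stratum 1 (Low): n = 524; a·d/n = 16·183/524 = 5.5878; b·c/n = 273·52/524 = 27.0916
Stratum 2 (Middle): n = 503; a·d/n = 31·133/503 = 8.1968; b·c/n = 180·159/503 = 56.8986
Stratum 3 (High): n = 493; a·d/n = 7·234/493 = 3.3225; b·c/n = 94·158/493 = 30.1258
OR_MH = (5.5878 + 8.1968 + 3.3225) / (27.0916 + 56.8986 + 30.1258) = 17.1071 / 114.1160 = 0.14991

0.150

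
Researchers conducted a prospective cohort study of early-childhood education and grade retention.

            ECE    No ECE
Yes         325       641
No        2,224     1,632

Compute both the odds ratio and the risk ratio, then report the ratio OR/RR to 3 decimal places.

Reading the table with exposure as columns: a = 325 (ECE, case), b = 2224 (ECE, non-case), c = 641 (No ECE, case), d = 1632.
OR = (325·1632)/(2224·641) = 530400/1425584 = 0.37206
Risk in exposed = 325/2549 = 0.12750; risk in unexposed = 641/2273 = 0.28201; RR = 0.45212
OR/RR = 0.37206 / 0.45212 = 0.82292
The outcome is not rare, so the OR lies further from 1 than the RR.

0.823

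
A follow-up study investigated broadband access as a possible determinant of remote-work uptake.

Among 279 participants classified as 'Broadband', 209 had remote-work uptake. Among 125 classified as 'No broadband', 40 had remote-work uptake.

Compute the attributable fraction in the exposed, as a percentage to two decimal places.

57.28

From the description: a = 209, b = 70, c = 40, d = 85.
Risk in exposed = 209/279 = 0.74910; risk in unexposed = 40/125 = 0.32000.
RR = 0.74910/0.32000 = 2.34095
AR% = (RR − 1)/RR × 100 = (2.34095 − 1)/2.34095 × 100 = 57.2823%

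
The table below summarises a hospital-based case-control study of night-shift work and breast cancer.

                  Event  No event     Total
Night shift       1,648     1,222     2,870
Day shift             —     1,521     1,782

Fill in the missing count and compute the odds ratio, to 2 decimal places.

7.86

The missing cell is in the unexposed row: 1782 − 1521 = 261.
So a = 1648, b = 1222, c = 261, d = 1521.
OR = (a·d)/(b·c) = (1648 × 1521) / (1222 × 261) = 2506608 / 318942 = 7.85913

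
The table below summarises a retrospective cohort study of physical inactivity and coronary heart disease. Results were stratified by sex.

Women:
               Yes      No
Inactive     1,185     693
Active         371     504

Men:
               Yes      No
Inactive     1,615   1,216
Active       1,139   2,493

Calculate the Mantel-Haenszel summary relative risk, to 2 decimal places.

1.71

RR_MH = Σ(aᵢ·n₀ᵢ/nᵢ) / Σ(cᵢ·n₁ᵢ/nᵢ), with n₁ᵢ = aᵢ+bᵢ (exposed), n₀ᵢ = cᵢ+dᵢ (unexposed), nᵢ = n₁ᵢ+n₀ᵢ.
Stratum 1 (Women): n₁ = 1878, n₀ = 875, n = 2753; a·n₀/n = 1185·875/2753 = 376.6346; c·n₁/n = 371·1878/2753 = 253.0832
Stratum 2 (Men): n₁ = 2831, n₀ = 3632, n = 6463; a·n₀/n = 1615·3632/6463 = 907.5785; c·n₁/n = 1139·2831/6463 = 498.9183
RR_MH = (376.6346 + 907.5785) / (253.0832 + 498.9183) = 1284.2131 / 752.0015 = 1.70773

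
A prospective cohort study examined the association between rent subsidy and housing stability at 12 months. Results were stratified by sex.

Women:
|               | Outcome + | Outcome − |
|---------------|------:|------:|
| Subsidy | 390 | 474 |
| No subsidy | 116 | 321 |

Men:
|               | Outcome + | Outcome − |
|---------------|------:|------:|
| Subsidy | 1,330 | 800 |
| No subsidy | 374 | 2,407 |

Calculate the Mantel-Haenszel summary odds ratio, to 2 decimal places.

OR_MH = Σ(aᵢdᵢ/nᵢ) / Σ(bᵢcᵢ/nᵢ), where nᵢ is the stratum total.
Stratum 1 (Women): n = 1301; a·d/n = 390·321/1301 = 96.2260; b·c/n = 474·116/1301 = 42.2629
Stratum 2 (Men): n = 4911; a·d/n = 1330·2407/4911 = 651.8652; b·c/n = 800·374/4911 = 60.9245
OR_MH = (96.2260 + 651.8652) / (42.2629 + 60.9245) = 748.0912 / 103.1873 = 7.24984

7.25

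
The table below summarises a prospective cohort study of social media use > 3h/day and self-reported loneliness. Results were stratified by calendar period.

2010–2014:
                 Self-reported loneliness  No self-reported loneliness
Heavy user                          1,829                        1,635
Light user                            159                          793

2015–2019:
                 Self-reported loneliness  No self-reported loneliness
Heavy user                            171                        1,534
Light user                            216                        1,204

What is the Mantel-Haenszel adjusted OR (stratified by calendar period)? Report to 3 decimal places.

2.391

OR_MH = Σ(aᵢdᵢ/nᵢ) / Σ(bᵢcᵢ/nᵢ), where nᵢ is the stratum total.
Stratum 1 (2010–2014): n = 4416; a·d/n = 1829·793/4416 = 328.4413; b·c/n = 1635·159/4416 = 58.8689
Stratum 2 (2015–2019): n = 3125; a·d/n = 171·1204/3125 = 65.8829; b·c/n = 1534·216/3125 = 106.0301
OR_MH = (328.4413 + 65.8829) / (58.8689 + 106.0301) = 394.3242 / 164.8990 = 2.39131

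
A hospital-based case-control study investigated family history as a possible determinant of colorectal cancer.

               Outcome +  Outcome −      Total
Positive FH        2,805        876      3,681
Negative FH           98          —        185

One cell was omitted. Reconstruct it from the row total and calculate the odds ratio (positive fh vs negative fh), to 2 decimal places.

The missing cell is in the unexposed row: 185 − 98 = 87.
So a = 2805, b = 876, c = 98, d = 87.
OR = (a·d)/(b·c) = (2805 × 87) / (876 × 98) = 244035 / 85848 = 2.84264

2.84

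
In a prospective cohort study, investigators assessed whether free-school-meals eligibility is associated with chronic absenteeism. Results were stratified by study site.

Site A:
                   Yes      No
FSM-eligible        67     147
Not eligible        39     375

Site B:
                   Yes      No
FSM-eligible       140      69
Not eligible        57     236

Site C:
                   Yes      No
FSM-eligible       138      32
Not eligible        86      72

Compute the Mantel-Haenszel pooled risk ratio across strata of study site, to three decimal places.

2.357

RR_MH = Σ(aᵢ·n₀ᵢ/nᵢ) / Σ(cᵢ·n₁ᵢ/nᵢ), with n₁ᵢ = aᵢ+bᵢ (exposed), n₀ᵢ = cᵢ+dᵢ (unexposed), nᵢ = n₁ᵢ+n₀ᵢ.
Stratum 1 (Site A): n₁ = 214, n₀ = 414, n = 628; a·n₀/n = 67·414/628 = 44.1688; c·n₁/n = 39·214/628 = 13.2898
Stratum 2 (Site B): n₁ = 209, n₀ = 293, n = 502; a·n₀/n = 140·293/502 = 81.7131; c·n₁/n = 57·209/502 = 23.7311
Stratum 3 (Site C): n₁ = 170, n₀ = 158, n = 328; a·n₀/n = 138·158/328 = 66.4756; c·n₁/n = 86·170/328 = 44.5732
RR_MH = (44.1688 + 81.7131 + 66.4756) / (13.2898 + 23.7311 + 44.5732) = 192.3575 / 81.5941 = 2.35749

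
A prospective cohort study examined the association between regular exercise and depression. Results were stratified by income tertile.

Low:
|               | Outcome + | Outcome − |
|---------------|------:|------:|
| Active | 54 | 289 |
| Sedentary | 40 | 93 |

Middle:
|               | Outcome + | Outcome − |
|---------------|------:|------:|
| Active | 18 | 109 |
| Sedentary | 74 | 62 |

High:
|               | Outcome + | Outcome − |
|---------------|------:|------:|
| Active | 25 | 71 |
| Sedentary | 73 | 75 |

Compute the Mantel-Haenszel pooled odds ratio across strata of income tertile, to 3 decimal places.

0.295

OR_MH = Σ(aᵢdᵢ/nᵢ) / Σ(bᵢcᵢ/nᵢ), where nᵢ is the stratum total.
Stratum 1 (Low): n = 476; a·d/n = 54·93/476 = 10.5504; b·c/n = 289·40/476 = 24.2857
Stratum 2 (Middle): n = 263; a·d/n = 18·62/263 = 4.2433; b·c/n = 109·74/263 = 30.6692
Stratum 3 (High): n = 244; a·d/n = 25·75/244 = 7.6844; b·c/n = 71·73/244 = 21.2418
OR_MH = (10.5504 + 4.2433 + 7.6844) / (24.2857 + 30.6692 + 21.2418) = 22.4782 / 76.1967 = 0.29500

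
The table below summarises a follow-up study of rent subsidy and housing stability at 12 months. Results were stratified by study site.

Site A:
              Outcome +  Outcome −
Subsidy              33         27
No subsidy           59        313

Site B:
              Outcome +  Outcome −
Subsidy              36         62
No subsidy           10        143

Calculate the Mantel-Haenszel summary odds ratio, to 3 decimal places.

7.214

OR_MH = Σ(aᵢdᵢ/nᵢ) / Σ(bᵢcᵢ/nᵢ), where nᵢ is the stratum total.
Stratum 1 (Site A): n = 432; a·d/n = 33·313/432 = 23.9097; b·c/n = 27·59/432 = 3.6875
Stratum 2 (Site B): n = 251; a·d/n = 36·143/251 = 20.5100; b·c/n = 62·10/251 = 2.4701
OR_MH = (23.9097 + 20.5100) / (3.6875 + 2.4701) = 44.4197 / 6.1576 = 7.21378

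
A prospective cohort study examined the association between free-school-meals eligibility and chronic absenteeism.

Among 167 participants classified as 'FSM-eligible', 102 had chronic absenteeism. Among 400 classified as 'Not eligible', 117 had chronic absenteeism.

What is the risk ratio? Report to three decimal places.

From the description: a = 102, b = 65, c = 117, d = 283.
Risk in exposed = 102/167 = 0.61078; risk in unexposed = 117/400 = 0.29250.
RR = 0.61078 / 0.29250 = 2.08813
The risk among the exposed is 2.09 times that among the unexposed.

2.088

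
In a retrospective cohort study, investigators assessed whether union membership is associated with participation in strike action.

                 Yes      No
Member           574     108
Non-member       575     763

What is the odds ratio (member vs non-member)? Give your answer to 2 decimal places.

Cells: a = 574, b = 108, c = 575, d = 763.
OR = (a·d)/(b·c) = (574 × 763) / (108 × 575) = 437962 / 62100 = 7.05253
The odds of participation in strike action are about 7.05 times as high in the member group.

7.05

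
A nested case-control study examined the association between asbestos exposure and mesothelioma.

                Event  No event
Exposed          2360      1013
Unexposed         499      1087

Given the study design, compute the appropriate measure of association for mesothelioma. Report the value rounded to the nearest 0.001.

Cells: a = 2360, b = 1013, c = 499, d = 1087.
This is a nested case-control study: participants were sampled on outcome status, so risks in the source population cannot be estimated directly — relative risk is not valid here. The odds ratio is the appropriate measure.
OR = (a·d)/(b·c) = (2360 × 1087) / (1013 × 499) = 2565320 / 505487 = 5.07495

5.075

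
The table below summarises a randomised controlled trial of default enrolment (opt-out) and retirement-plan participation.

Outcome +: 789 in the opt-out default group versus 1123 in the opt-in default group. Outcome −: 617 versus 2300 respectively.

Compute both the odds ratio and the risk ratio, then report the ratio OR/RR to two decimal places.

1.53

From the description: a = 789, b = 617, c = 1123, d = 2300.
OR = (789·2300)/(617·1123) = 1814700/692891 = 2.61903
Risk in exposed = 789/1406 = 0.56117; risk in unexposed = 1123/3423 = 0.32807; RR = 1.71048
OR/RR = 2.61903 / 1.71048 = 1.53116
The outcome is not rare, so the OR lies further from 1 than the RR.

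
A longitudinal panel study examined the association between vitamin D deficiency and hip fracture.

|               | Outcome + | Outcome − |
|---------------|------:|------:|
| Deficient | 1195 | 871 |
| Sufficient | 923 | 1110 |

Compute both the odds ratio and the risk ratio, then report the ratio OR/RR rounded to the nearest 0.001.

1.295

Cells: a = 1195, b = 871, c = 923, d = 1110.
OR = (1195·1110)/(871·923) = 1326450/803933 = 1.64995
Risk in exposed = 1195/2066 = 0.57841; risk in unexposed = 923/2033 = 0.45401; RR = 1.27401
OR/RR = 1.64995 / 1.27401 = 1.29508
The outcome is not rare, so the OR lies further from 1 than the RR.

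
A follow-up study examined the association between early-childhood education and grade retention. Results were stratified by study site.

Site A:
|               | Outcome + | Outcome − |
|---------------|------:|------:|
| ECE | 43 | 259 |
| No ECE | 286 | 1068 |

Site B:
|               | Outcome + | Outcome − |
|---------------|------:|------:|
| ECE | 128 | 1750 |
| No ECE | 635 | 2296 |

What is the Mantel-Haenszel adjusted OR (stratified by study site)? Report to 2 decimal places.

OR_MH = Σ(aᵢdᵢ/nᵢ) / Σ(bᵢcᵢ/nᵢ), where nᵢ is the stratum total.
Stratum 1 (Site A): n = 1656; a·d/n = 43·1068/1656 = 27.7319; b·c/n = 259·286/1656 = 44.7307
Stratum 2 (Site B): n = 4809; a·d/n = 128·2296/4809 = 61.1121; b·c/n = 1750·635/4809 = 231.0771
OR_MH = (27.7319 + 61.1121) / (44.7307 + 231.0771) = 88.8440 / 275.8078 = 0.32212

0.32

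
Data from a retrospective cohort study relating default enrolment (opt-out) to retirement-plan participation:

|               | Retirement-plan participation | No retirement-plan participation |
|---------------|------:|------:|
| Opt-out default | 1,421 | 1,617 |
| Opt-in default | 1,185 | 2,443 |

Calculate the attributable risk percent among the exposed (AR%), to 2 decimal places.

Cells: a = 1421, b = 1617, c = 1185, d = 2443.
Risk in exposed = 1421/3038 = 0.46774; risk in unexposed = 1185/3628 = 0.32663.
RR = 0.46774/0.32663 = 1.43204
AR% = (RR − 1)/RR × 100 = (1.43204 − 1)/1.43204 × 100 = 30.1696%

30.17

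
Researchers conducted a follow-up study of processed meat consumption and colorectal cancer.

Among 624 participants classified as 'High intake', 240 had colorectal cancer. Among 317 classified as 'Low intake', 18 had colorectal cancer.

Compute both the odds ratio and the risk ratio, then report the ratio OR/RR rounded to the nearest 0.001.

From the description: a = 240, b = 384, c = 18, d = 299.
OR = (240·299)/(384·18) = 71760/6912 = 10.38194
Risk in exposed = 240/624 = 0.38462; risk in unexposed = 18/317 = 0.05678; RR = 6.77350
OR/RR = 10.38194 / 6.77350 = 1.53273
The outcome is not rare, so the OR lies further from 1 than the RR.

1.533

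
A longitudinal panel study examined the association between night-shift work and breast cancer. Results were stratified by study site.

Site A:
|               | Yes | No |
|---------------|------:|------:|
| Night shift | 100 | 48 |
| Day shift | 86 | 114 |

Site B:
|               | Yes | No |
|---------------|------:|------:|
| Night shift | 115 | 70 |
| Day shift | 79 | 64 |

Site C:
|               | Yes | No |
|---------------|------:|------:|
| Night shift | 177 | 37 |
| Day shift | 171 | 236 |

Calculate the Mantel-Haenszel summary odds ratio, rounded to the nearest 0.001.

OR_MH = Σ(aᵢdᵢ/nᵢ) / Σ(bᵢcᵢ/nᵢ), where nᵢ is the stratum total.
Stratum 1 (Site A): n = 348; a·d/n = 100·114/348 = 32.7586; b·c/n = 48·86/348 = 11.8621
Stratum 2 (Site B): n = 328; a·d/n = 115·64/328 = 22.4390; b·c/n = 70·79/328 = 16.8598
Stratum 3 (Site C): n = 621; a·d/n = 177·236/621 = 67.2657; b·c/n = 37·171/621 = 10.1884
OR_MH = (32.7586 + 22.4390 + 67.2657) / (11.8621 + 16.8598 + 10.1884) = 122.4633 / 38.9102 = 3.14733

3.147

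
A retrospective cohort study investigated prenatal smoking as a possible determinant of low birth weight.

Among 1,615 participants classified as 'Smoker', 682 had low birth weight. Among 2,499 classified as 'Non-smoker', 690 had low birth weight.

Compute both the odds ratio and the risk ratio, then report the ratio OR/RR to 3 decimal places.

1.253

From the description: a = 682, b = 933, c = 690, d = 1809.
OR = (682·1809)/(933·690) = 1233738/643770 = 1.91643
Risk in exposed = 682/1615 = 0.42229; risk in unexposed = 690/2499 = 0.27611; RR = 1.52943
OR/RR = 1.91643 / 1.52943 = 1.25303
The outcome is not rare, so the OR lies further from 1 than the RR.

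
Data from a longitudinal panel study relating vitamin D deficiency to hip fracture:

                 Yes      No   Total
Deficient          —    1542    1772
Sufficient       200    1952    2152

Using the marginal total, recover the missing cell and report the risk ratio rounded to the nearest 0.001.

1.397

The missing cell is in the exposed row: 1772 − 1542 = 230.
So a = 230, b = 1542, c = 200, d = 1952.
RR = [a/(a+b)] / [c/(c+d)] = (230/1772) / (200/2152) = 0.12980/0.09294 = 1.39661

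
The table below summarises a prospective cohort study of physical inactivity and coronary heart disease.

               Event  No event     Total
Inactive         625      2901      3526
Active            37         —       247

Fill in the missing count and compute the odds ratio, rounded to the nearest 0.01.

The missing cell is in the unexposed row: 247 − 37 = 210.
So a = 625, b = 2901, c = 37, d = 210.
OR = (a·d)/(b·c) = (625 × 210) / (2901 × 37) = 131250 / 107337 = 1.22278

1.22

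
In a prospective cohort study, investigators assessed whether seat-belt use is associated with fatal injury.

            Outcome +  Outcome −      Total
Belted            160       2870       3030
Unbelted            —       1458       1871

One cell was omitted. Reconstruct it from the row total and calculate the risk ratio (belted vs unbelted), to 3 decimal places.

The missing cell is in the unexposed row: 1871 − 1458 = 413.
So a = 160, b = 2870, c = 413, d = 1458.
RR = [a/(a+b)] / [c/(c+d)] = (160/3030) / (413/1871) = 0.05281/0.22074 = 0.23922

0.239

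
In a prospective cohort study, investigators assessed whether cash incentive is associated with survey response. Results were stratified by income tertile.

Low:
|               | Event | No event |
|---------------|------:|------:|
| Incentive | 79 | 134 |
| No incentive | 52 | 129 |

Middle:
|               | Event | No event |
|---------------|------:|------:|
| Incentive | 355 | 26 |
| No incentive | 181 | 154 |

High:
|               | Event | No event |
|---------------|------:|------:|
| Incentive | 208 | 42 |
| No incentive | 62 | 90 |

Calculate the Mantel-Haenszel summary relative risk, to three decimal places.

1.724

RR_MH = Σ(aᵢ·n₀ᵢ/nᵢ) / Σ(cᵢ·n₁ᵢ/nᵢ), with n₁ᵢ = aᵢ+bᵢ (exposed), n₀ᵢ = cᵢ+dᵢ (unexposed), nᵢ = n₁ᵢ+n₀ᵢ.
Stratum 1 (Low): n₁ = 213, n₀ = 181, n = 394; a·n₀/n = 79·181/394 = 36.2919; c·n₁/n = 52·213/394 = 28.1117
Stratum 2 (Middle): n₁ = 381, n₀ = 335, n = 716; a·n₀/n = 355·335/716 = 166.0964; c·n₁/n = 181·381/716 = 96.3142
Stratum 3 (High): n₁ = 250, n₀ = 152, n = 402; a·n₀/n = 208·152/402 = 78.6468; c·n₁/n = 62·250/402 = 38.5572
RR_MH = (36.2919 + 166.0964 + 78.6468) / (28.1117 + 96.3142 + 38.5572) = 281.0350 / 162.9831 = 1.72432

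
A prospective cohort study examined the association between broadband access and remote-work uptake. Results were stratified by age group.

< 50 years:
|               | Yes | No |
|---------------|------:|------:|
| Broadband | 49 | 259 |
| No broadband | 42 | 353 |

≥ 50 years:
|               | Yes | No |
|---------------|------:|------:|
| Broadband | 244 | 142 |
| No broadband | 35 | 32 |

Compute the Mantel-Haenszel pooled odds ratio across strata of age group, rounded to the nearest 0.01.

1.58

OR_MH = Σ(aᵢdᵢ/nᵢ) / Σ(bᵢcᵢ/nᵢ), where nᵢ is the stratum total.
Stratum 1 (< 50 years): n = 703; a·d/n = 49·353/703 = 24.6046; b·c/n = 259·42/703 = 15.4737
Stratum 2 (≥ 50 years): n = 453; a·d/n = 244·32/453 = 17.2362; b·c/n = 142·35/453 = 10.9713
OR_MH = (24.6046 + 17.2362) / (15.4737 + 10.9713) = 41.8408 / 26.4450 = 1.58218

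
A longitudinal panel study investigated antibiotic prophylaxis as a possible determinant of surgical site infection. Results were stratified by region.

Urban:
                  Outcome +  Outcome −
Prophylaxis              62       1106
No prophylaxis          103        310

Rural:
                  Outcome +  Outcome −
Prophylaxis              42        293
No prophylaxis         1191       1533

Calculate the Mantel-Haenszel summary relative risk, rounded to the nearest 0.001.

0.260

RR_MH = Σ(aᵢ·n₀ᵢ/nᵢ) / Σ(cᵢ·n₁ᵢ/nᵢ), with n₁ᵢ = aᵢ+bᵢ (exposed), n₀ᵢ = cᵢ+dᵢ (unexposed), nᵢ = n₁ᵢ+n₀ᵢ.
Stratum 1 (Urban): n₁ = 1168, n₀ = 413, n = 1581; a·n₀/n = 62·413/1581 = 16.1961; c·n₁/n = 103·1168/1581 = 76.0936
Stratum 2 (Rural): n₁ = 335, n₀ = 2724, n = 3059; a·n₀/n = 42·2724/3059 = 37.4005; c·n₁/n = 1191·335/3059 = 130.4299
RR_MH = (16.1961 + 37.4005) / (76.0936 + 130.4299) = 53.5965 / 206.5235 = 0.25952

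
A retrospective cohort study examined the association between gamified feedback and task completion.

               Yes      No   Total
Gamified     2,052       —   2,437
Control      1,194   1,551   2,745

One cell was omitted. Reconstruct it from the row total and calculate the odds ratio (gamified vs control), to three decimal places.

6.923

The missing cell is in the exposed row: 2437 − 2052 = 385.
So a = 2052, b = 385, c = 1194, d = 1551.
OR = (a·d)/(b·c) = (2052 × 1551) / (385 × 1194) = 3182652 / 459690 = 6.92347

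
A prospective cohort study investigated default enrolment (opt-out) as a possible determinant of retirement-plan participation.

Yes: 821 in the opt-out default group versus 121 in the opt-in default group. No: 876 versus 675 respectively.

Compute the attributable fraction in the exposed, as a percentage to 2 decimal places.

From the description: a = 821, b = 876, c = 121, d = 675.
Risk in exposed = 821/1697 = 0.48379; risk in unexposed = 121/796 = 0.15201.
RR = 0.48379/0.15201 = 3.18265
AR% = (RR − 1)/RR × 100 = (3.18265 − 1)/3.18265 × 100 = 68.5797%

68.58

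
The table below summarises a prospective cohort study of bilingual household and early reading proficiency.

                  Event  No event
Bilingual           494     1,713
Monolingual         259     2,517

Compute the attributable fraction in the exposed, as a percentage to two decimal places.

Cells: a = 494, b = 1713, c = 259, d = 2517.
Risk in exposed = 494/2207 = 0.22383; risk in unexposed = 259/2776 = 0.09330.
RR = 0.22383/0.09330 = 2.39908
AR% = (RR − 1)/RR × 100 = (2.39908 − 1)/2.39908 × 100 = 58.3173%

58.32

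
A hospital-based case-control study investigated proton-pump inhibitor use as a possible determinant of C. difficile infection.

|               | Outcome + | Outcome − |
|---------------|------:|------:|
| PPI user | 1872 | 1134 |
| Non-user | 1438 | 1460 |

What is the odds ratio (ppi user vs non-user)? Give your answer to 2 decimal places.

1.68

Cells: a = 1872, b = 1134, c = 1438, d = 1460.
OR = (a·d)/(b·c) = (1872 × 1460) / (1134 × 1438) = 2733120 / 1630692 = 1.67605
The odds of C. difficile infection are about 1.68 times as high in the ppi user group.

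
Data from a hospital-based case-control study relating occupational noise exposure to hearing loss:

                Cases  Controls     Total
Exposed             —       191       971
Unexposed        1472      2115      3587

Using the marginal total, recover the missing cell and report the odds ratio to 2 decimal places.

5.87

The missing cell is in the exposed row: 971 − 191 = 780.
So a = 780, b = 191, c = 1472, d = 2115.
OR = (a·d)/(b·c) = (780 × 2115) / (191 × 1472) = 1649700 / 281152 = 5.86764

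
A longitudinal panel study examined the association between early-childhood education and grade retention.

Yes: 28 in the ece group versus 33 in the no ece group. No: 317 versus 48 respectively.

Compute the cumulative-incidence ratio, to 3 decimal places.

From the description: a = 28, b = 317, c = 33, d = 48.
Risk in exposed = 28/345 = 0.08116; risk in unexposed = 33/81 = 0.40741.
RR = 0.08116 / 0.40741 = 0.19921
The risk is 80% lower among the exposed than among the unexposed.

0.199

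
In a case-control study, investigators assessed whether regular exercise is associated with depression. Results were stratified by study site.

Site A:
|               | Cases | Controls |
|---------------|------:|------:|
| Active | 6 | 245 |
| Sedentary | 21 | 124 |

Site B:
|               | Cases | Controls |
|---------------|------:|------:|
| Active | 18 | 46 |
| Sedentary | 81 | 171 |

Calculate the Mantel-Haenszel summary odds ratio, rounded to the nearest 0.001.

0.469

OR_MH = Σ(aᵢdᵢ/nᵢ) / Σ(bᵢcᵢ/nᵢ), where nᵢ is the stratum total.
Stratum 1 (Site A): n = 396; a·d/n = 6·124/396 = 1.8788; b·c/n = 245·21/396 = 12.9924
Stratum 2 (Site B): n = 316; a·d/n = 18·171/316 = 9.7405; b·c/n = 46·81/316 = 11.7911
OR_MH = (1.8788 + 9.7405) / (12.9924 + 11.7911) = 11.6193 / 24.7836 = 0.46883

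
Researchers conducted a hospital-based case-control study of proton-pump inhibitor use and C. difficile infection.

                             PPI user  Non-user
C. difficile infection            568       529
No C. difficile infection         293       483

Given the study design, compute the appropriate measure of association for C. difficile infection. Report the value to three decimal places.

1.770

Reading the table with exposure as columns: a = 568 (PPI user, case), b = 293 (PPI user, non-case), c = 529 (Non-user, case), d = 483.
This is a hospital-based case-control study: participants were sampled on outcome status, so risks in the source population cannot be estimated directly — relative risk is not valid here. The odds ratio is the appropriate measure.
OR = (a·d)/(b·c) = (568 × 483) / (293 × 529) = 274344 / 154997 = 1.77000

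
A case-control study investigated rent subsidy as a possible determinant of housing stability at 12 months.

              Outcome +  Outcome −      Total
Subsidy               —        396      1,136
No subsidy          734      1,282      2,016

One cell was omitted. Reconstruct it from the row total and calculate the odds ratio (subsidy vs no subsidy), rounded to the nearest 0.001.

3.264

The missing cell is in the exposed row: 1136 − 396 = 740.
So a = 740, b = 396, c = 734, d = 1282.
OR = (a·d)/(b·c) = (740 × 1282) / (396 × 734) = 948680 / 290664 = 3.26384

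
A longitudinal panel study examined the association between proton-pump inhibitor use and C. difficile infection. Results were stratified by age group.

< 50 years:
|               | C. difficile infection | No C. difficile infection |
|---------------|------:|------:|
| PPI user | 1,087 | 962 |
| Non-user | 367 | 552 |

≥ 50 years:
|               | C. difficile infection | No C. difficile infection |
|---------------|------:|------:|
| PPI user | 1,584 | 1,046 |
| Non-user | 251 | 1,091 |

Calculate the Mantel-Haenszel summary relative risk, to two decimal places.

RR_MH = Σ(aᵢ·n₀ᵢ/nᵢ) / Σ(cᵢ·n₁ᵢ/nᵢ), with n₁ᵢ = aᵢ+bᵢ (exposed), n₀ᵢ = cᵢ+dᵢ (unexposed), nᵢ = n₁ᵢ+n₀ᵢ.
Stratum 1 (< 50 years): n₁ = 2049, n₀ = 919, n = 2968; a·n₀/n = 1087·919/2968 = 336.5745; c·n₁/n = 367·2049/2968 = 253.3635
Stratum 2 (≥ 50 years): n₁ = 2630, n₀ = 1342, n = 3972; a·n₀/n = 1584·1342/3972 = 535.1782; c·n₁/n = 251·2630/3972 = 166.1959
RR_MH = (336.5745 + 535.1782) / (253.3635 + 166.1959) = 871.7527 / 419.5594 = 2.07778

2.08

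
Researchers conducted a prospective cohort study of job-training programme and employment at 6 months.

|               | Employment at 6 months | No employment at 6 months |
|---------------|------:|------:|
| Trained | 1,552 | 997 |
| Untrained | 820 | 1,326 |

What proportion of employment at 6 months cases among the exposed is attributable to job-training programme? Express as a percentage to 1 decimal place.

37.2

Cells: a = 1552, b = 997, c = 820, d = 1326.
Risk in exposed = 1552/2549 = 0.60887; risk in unexposed = 820/2146 = 0.38211.
RR = 0.60887/0.38211 = 1.59345
AR% = (RR − 1)/RR × 100 = (1.59345 − 1)/1.59345 × 100 = 37.2430%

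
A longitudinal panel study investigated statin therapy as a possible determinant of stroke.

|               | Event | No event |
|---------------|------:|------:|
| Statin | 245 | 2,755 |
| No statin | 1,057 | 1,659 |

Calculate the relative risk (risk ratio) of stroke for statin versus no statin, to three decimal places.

0.210

Cells: a = 245, b = 2755, c = 1057, d = 1659.
Risk in exposed = 245/3000 = 0.08167; risk in unexposed = 1057/2716 = 0.38918.
RR = 0.08167 / 0.38918 = 0.20985
The risk is 79% lower among the exposed than among the unexposed.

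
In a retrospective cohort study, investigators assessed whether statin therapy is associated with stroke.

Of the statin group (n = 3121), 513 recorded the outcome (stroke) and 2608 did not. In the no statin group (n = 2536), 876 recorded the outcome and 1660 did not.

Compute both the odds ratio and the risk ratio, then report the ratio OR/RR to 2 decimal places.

From the description: a = 513, b = 2608, c = 876, d = 1660.
OR = (513·1660)/(2608·876) = 851580/2284608 = 0.37275
Risk in exposed = 513/3121 = 0.16437; risk in unexposed = 876/2536 = 0.34543; RR = 0.47585
OR/RR = 0.37275 / 0.47585 = 0.78333
The outcome is not rare, so the OR lies further from 1 than the RR.

0.78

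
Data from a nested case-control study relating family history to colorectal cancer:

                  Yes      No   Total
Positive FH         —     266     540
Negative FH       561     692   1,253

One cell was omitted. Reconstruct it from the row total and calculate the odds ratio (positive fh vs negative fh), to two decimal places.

The missing cell is in the exposed row: 540 − 266 = 274.
So a = 274, b = 266, c = 561, d = 692.
OR = (a·d)/(b·c) = (274 × 692) / (266 × 561) = 189608 / 149226 = 1.27061

1.27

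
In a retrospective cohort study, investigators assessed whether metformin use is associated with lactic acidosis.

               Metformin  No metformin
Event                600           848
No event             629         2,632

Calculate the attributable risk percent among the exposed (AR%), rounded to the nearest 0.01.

Reading the table with exposure as columns: a = 600 (Metformin, case), b = 629 (Metformin, non-case), c = 848 (No metformin, case), d = 2632.
Risk in exposed = 600/1229 = 0.48820; risk in unexposed = 848/3480 = 0.24368.
RR = 0.48820/0.24368 = 2.00347
AR% = (RR − 1)/RR × 100 = (2.00347 − 1)/2.00347 × 100 = 50.0866%

50.09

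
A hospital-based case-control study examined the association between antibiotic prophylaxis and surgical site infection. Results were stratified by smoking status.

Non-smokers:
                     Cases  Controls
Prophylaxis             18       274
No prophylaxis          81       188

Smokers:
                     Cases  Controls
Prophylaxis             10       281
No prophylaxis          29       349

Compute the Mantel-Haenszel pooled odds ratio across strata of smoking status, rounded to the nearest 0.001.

OR_MH = Σ(aᵢdᵢ/nᵢ) / Σ(bᵢcᵢ/nᵢ), where nᵢ is the stratum total.
Stratum 1 (Non-smokers): n = 561; a·d/n = 18·188/561 = 6.0321; b·c/n = 274·81/561 = 39.5615
Stratum 2 (Smokers): n = 669; a·d/n = 10·349/669 = 5.2167; b·c/n = 281·29/669 = 12.1809
OR_MH = (6.0321 + 5.2167) / (39.5615 + 12.1809) = 11.2488 / 51.7424 = 0.21740

0.217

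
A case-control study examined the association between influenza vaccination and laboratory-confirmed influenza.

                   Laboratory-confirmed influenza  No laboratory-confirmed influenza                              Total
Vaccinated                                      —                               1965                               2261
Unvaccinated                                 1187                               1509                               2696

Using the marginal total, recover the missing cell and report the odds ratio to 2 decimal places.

0.19

The missing cell is in the exposed row: 2261 − 1965 = 296.
So a = 296, b = 1965, c = 1187, d = 1509.
OR = (a·d)/(b·c) = (296 × 1509) / (1965 × 1187) = 446664 / 2332455 = 0.19150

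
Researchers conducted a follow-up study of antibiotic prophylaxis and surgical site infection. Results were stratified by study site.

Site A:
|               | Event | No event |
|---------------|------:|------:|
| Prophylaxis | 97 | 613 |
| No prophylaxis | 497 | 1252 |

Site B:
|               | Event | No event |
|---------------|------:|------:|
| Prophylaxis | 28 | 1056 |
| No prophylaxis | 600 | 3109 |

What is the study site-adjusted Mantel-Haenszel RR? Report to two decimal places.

0.32

RR_MH = Σ(aᵢ·n₀ᵢ/nᵢ) / Σ(cᵢ·n₁ᵢ/nᵢ), with n₁ᵢ = aᵢ+bᵢ (exposed), n₀ᵢ = cᵢ+dᵢ (unexposed), nᵢ = n₁ᵢ+n₀ᵢ.
Stratum 1 (Site A): n₁ = 710, n₀ = 1749, n = 2459; a·n₀/n = 97·1749/2459 = 68.9927; c·n₁/n = 497·710/2459 = 143.5014
Stratum 2 (Site B): n₁ = 1084, n₀ = 3709, n = 4793; a·n₀/n = 28·3709/4793 = 21.6674; c·n₁/n = 600·1084/4793 = 135.6979
RR_MH = (68.9927 + 21.6674) / (143.5014 + 135.6979) = 90.6601 / 279.1993 = 0.32471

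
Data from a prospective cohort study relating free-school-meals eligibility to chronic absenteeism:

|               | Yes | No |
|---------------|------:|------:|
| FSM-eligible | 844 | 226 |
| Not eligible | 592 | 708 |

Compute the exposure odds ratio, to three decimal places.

4.466

Cells: a = 844, b = 226, c = 592, d = 708.
OR = (a·d)/(b·c) = (844 × 708) / (226 × 592) = 597552 / 133792 = 4.46628
The odds of chronic absenteeism are about 4.47 times as high in the fsm-eligible group.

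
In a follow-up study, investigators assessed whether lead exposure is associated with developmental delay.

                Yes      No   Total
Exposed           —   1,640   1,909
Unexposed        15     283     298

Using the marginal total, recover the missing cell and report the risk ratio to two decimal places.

2.80

The missing cell is in the exposed row: 1909 − 1640 = 269.
So a = 269, b = 1640, c = 15, d = 283.
RR = [a/(a+b)] / [c/(c+d)] = (269/1909) / (15/298) = 0.14091/0.05034 = 2.79944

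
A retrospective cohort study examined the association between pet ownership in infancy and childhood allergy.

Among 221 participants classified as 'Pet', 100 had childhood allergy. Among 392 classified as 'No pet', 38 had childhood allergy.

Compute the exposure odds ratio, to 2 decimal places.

From the description: a = 100, b = 121, c = 38, d = 354.
OR = (a·d)/(b·c) = (100 × 354) / (121 × 38) = 35400 / 4598 = 7.69900
The odds of childhood allergy are about 7.70 times as high in the pet group.

7.70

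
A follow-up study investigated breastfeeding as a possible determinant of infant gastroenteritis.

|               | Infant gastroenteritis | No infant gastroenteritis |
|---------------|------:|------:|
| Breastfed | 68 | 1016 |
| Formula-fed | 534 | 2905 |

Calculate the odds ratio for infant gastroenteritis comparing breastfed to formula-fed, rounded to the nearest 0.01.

0.36

Cells: a = 68, b = 1016, c = 534, d = 2905.
OR = (a·d)/(b·c) = (68 × 2905) / (1016 × 534) = 197540 / 542544 = 0.36410
Exposure is associated with lower odds of infant gastroenteritis (OR = 0.36 < 1).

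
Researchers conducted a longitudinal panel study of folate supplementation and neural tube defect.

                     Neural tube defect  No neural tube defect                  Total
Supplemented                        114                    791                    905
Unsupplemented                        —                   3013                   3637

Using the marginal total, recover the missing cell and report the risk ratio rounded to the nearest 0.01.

0.73

The missing cell is in the unexposed row: 3637 − 3013 = 624.
So a = 114, b = 791, c = 624, d = 3013.
RR = [a/(a+b)] / [c/(c+d)] = (114/905) / (624/3637) = 0.12597/0.17157 = 0.73420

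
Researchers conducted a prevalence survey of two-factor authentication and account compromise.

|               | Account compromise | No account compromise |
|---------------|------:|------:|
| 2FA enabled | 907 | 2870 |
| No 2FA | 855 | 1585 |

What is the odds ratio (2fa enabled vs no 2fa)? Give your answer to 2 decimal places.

Cells: a = 907, b = 2870, c = 855, d = 1585.
OR = (a·d)/(b·c) = (907 × 1585) / (2870 × 855) = 1437595 / 2453850 = 0.58585
Exposure is associated with lower odds of account compromise (OR = 0.59 < 1).

0.59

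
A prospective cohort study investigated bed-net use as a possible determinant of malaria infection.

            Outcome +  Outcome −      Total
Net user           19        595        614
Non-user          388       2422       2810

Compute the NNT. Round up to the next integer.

Risk in treated group = 19/614 = 0.03094; risk in control = 388/2810 = 0.13808.
Absolute risk reduction = 0.13808 − 0.03094 = 0.10713
NNT = 1 / ARR = 1 / 0.10713 = 9.334 → round up → 10

10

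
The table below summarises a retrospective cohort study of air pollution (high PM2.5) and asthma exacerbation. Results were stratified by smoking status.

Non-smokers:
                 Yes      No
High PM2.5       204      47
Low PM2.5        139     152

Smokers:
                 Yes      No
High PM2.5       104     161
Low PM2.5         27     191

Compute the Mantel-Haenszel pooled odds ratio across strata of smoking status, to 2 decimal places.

4.67

OR_MH = Σ(aᵢdᵢ/nᵢ) / Σ(bᵢcᵢ/nᵢ), where nᵢ is the stratum total.
Stratum 1 (Non-smokers): n = 542; a·d/n = 204·152/542 = 57.2103; b·c/n = 47·139/542 = 12.0535
Stratum 2 (Smokers): n = 483; a·d/n = 104·191/483 = 41.1263; b·c/n = 161·27/483 = 9.0000
OR_MH = (57.2103 + 41.1263) / (12.0535 + 9.0000) = 98.3366 / 21.0535 = 4.67080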